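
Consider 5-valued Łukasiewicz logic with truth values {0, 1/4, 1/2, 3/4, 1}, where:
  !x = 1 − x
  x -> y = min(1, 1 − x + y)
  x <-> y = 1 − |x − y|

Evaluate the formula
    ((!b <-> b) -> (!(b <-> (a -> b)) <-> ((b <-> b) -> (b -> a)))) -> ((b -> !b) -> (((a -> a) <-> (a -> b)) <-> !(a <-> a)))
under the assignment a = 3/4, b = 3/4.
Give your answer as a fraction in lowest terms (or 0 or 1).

3/4

!b = !3/4 = 1/4
!b <-> b = 1/4 <-> 3/4 = 1/2
a -> b = 3/4 -> 3/4 = 1
b <-> (a -> b) = 3/4 <-> 1 = 3/4
!(b <-> (a -> b)) = !3/4 = 1/4
b <-> b = 3/4 <-> 3/4 = 1
b -> a = 3/4 -> 3/4 = 1
(b <-> b) -> (b -> a) = 1 -> 1 = 1
!(b <-> (a -> b)) <-> ((b <-> b) -> (b -> a)) = 1/4 <-> 1 = 1/4
(!b <-> b) -> (!(b <-> (a -> b)) <-> ((b <-> b) -> (b -> a))) = 1/2 -> 1/4 = 3/4
!b = !3/4 = 1/4
b -> !b = 3/4 -> 1/4 = 1/2
a -> a = 3/4 -> 3/4 = 1
a -> b = 3/4 -> 3/4 = 1
(a -> a) <-> (a -> b) = 1 <-> 1 = 1
a <-> a = 3/4 <-> 3/4 = 1
!(a <-> a) = !1 = 0
((a -> a) <-> (a -> b)) <-> !(a <-> a) = 1 <-> 0 = 0
(b -> !b) -> (((a -> a) <-> (a -> b)) <-> !(a <-> a)) = 1/2 -> 0 = 1/2
((!b <-> b) -> (!(b <-> (a -> b)) <-> ((b <-> b) -> (b -> a)))) -> ((b -> !b) -> (((a -> a) <-> (a -> b)) <-> !(a <-> a))) = 3/4 -> 1/2 = 3/4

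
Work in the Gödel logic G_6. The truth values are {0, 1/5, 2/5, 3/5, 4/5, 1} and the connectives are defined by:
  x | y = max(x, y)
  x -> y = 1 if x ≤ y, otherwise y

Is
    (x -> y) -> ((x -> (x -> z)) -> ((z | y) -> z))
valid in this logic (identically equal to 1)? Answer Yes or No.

Counterexample: take x = 0, y = 1/5, z = 0.
x -> y = 0 -> 1/5 = 1
x -> z = 0 -> 0 = 1
x -> (x -> z) = 0 -> 1 = 1
z | y = 0 | 1/5 = 1/5
(z | y) -> z = 1/5 -> 0 = 0
(x -> (x -> z)) -> ((z | y) -> z) = 1 -> 0 = 0
(x -> y) -> ((x -> (x -> z)) -> ((z | y) -> z)) = 1 -> 0 = 0
This gives 0 ≠ 1.

No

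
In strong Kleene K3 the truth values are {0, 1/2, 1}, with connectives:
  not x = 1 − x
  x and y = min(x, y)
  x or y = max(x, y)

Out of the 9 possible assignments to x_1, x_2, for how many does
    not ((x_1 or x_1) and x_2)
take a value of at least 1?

x_1 = 0, x_2 = 0 ↦ 1  ≥
x_1 = 0, x_2 = 1/2 ↦ 1  ≥
x_1 = 0, x_2 = 1 ↦ 1  ≥
x_1 = 1/2, x_2 = 0 ↦ 1  ≥
x_1 = 1/2, x_2 = 1/2 ↦ 1/2  <
x_1 = 1/2, x_2 = 1 ↦ 1/2  <
x_1 = 1, x_2 = 0 ↦ 1  ≥
x_1 = 1, x_2 = 1/2 ↦ 1/2  <
x_1 = 1, x_2 = 1 ↦ 0  <
So 5 of the 9 assignments meet the threshold.

5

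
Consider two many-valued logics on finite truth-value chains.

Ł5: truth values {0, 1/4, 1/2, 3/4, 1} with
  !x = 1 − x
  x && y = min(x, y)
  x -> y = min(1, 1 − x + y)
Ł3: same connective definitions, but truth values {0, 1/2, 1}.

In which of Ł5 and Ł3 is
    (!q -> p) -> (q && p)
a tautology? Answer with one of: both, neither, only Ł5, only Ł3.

In Ł5: at p = 0, q = 1/4 the value is 3/4 — not a tautology.
In Ł3: at p = 0, q = 1/2 the value is 1/2 — not a tautology.

neither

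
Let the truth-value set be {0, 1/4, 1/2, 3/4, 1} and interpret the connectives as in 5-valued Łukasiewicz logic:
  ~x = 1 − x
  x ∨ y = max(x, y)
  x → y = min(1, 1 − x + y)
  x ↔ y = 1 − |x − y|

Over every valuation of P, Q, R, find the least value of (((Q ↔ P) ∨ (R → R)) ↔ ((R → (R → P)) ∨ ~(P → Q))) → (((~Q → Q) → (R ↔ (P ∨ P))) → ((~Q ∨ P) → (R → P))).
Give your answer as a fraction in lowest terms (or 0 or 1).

Take P = 0, Q = 0, R = 1/2:
Q ↔ P = 0 ↔ 0 = 1
R → R = 1/2 → 1/2 = 1
(Q ↔ P) ∨ (R → R) = 1 ∨ 1 = 1
R → P = 1/2 → 0 = 1/2
R → (R → P) = 1/2 → 1/2 = 1
P → Q = 0 → 0 = 1
~(P → Q) = ~1 = 0
(R → (R → P)) ∨ ~(P → Q) = 1 ∨ 0 = 1
((Q ↔ P) ∨ (R → R)) ↔ ((R → (R → P)) ∨ ~(P → Q)) = 1 ↔ 1 = 1
~Q = ~0 = 1
~Q → Q = 1 → 0 = 0
P ∨ P = 0 ∨ 0 = 0
R ↔ (P ∨ P) = 1/2 ↔ 0 = 1/2
(~Q → Q) → (R ↔ (P ∨ P)) = 0 → 1/2 = 1
~Q = ~0 = 1
~Q ∨ P = 1 ∨ 0 = 1
R → P = 1/2 → 0 = 1/2
(~Q ∨ P) → (R → P) = 1 → 1/2 = 1/2
((~Q → Q) → (R ↔ (P ∨ P))) → ((~Q ∨ P) → (R → P)) = 1 → 1/2 = 1/2
(((Q ↔ P) ∨ (R → R)) ↔ ((R → (R → P)) ∨ ~(P → Q))) → (((~Q → Q) → (R ↔ (P ∨ P))) → ((~Q ∨ P) → (R → P))) = 1 → 1/2 = 1/2
No assignment yields a value below 1/2, so this is the minimum.

1/2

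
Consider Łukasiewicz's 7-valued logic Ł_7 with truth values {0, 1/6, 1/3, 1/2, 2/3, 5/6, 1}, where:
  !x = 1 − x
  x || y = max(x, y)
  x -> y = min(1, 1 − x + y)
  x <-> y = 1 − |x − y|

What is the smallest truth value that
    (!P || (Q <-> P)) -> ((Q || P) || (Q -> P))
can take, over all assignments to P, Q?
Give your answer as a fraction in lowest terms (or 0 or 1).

Take P = 0, Q = 1/2:
!P = !0 = 1
Q <-> P = 1/2 <-> 0 = 1/2
!P || (Q <-> P) = 1 || 1/2 = 1
Q || P = 1/2 || 0 = 1/2
Q -> P = 1/2 -> 0 = 1/2
(Q || P) || (Q -> P) = 1/2 || 1/2 = 1/2
(!P || (Q <-> P)) -> ((Q || P) || (Q -> P)) = 1 -> 1/2 = 1/2
No assignment yields a value below 1/2, so this is the minimum.

1/2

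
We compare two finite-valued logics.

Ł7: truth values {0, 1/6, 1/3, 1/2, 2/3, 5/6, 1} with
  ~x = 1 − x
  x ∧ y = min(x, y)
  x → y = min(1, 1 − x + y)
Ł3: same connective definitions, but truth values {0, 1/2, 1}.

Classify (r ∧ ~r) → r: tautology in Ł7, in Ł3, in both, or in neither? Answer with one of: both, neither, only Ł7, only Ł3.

both

In Ł7: every assignment gives 1 — tautology.
In Ł3: every assignment gives 1 — tautology.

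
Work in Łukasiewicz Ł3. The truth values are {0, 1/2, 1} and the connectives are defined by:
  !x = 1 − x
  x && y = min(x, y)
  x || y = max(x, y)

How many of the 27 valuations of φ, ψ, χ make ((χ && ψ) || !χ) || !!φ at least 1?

17

value 1: 17 assignments (counts)
value 1/2: 9 assignments
value 0: 1 assignment
So 17 of the 27 assignments meet the threshold.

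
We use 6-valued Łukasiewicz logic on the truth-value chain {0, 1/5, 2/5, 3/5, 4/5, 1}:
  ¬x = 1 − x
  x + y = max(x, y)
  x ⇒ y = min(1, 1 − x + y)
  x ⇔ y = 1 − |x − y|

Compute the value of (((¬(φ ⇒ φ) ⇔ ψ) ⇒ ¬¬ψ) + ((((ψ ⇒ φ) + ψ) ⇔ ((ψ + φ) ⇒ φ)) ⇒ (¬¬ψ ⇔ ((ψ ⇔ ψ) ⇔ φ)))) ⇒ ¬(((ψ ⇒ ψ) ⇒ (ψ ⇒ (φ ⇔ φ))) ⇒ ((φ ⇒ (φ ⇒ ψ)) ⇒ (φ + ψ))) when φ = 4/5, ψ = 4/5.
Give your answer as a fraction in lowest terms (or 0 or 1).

φ ⇒ φ = 4/5 ⇒ 4/5 = 1
¬(φ ⇒ φ) = ¬1 = 0
¬(φ ⇒ φ) ⇔ ψ = 0 ⇔ 4/5 = 1/5
¬ψ = ¬4/5 = 1/5
¬¬ψ = ¬1/5 = 4/5
(¬(φ ⇒ φ) ⇔ ψ) ⇒ ¬¬ψ = 1/5 ⇒ 4/5 = 1
ψ ⇒ φ = 4/5 ⇒ 4/5 = 1
(ψ ⇒ φ) + ψ = 1 + 4/5 = 1
ψ + φ = 4/5 + 4/5 = 4/5
(ψ + φ) ⇒ φ = 4/5 ⇒ 4/5 = 1
((ψ ⇒ φ) + ψ) ⇔ ((ψ + φ) ⇒ φ) = 1 ⇔ 1 = 1
¬ψ = ¬4/5 = 1/5
¬¬ψ = ¬1/5 = 4/5
ψ ⇔ ψ = 4/5 ⇔ 4/5 = 1
(ψ ⇔ ψ) ⇔ φ = 1 ⇔ 4/5 = 4/5
¬¬ψ ⇔ ((ψ ⇔ ψ) ⇔ φ) = 4/5 ⇔ 4/5 = 1
(((ψ ⇒ φ) + ψ) ⇔ ((ψ + φ) ⇒ φ)) ⇒ (¬¬ψ ⇔ ((ψ ⇔ ψ) ⇔ φ)) = 1 ⇒ 1 = 1
((¬(φ ⇒ φ) ⇔ ψ) ⇒ ¬¬ψ) + ((((ψ ⇒ φ) + ψ) ⇔ ((ψ + φ) ⇒ φ)) ⇒ (¬¬ψ ⇔ ((ψ ⇔ ψ) ⇔ φ))) = 1 + 1 = 1
ψ ⇒ ψ = 4/5 ⇒ 4/5 = 1
φ ⇔ φ = 4/5 ⇔ 4/5 = 1
ψ ⇒ (φ ⇔ φ) = 4/5 ⇒ 1 = 1
(ψ ⇒ ψ) ⇒ (ψ ⇒ (φ ⇔ φ)) = 1 ⇒ 1 = 1
φ ⇒ ψ = 4/5 ⇒ 4/5 = 1
φ ⇒ (φ ⇒ ψ) = 4/5 ⇒ 1 = 1
φ + ψ = 4/5 + 4/5 = 4/5
(φ ⇒ (φ ⇒ ψ)) ⇒ (φ + ψ) = 1 ⇒ 4/5 = 4/5
((ψ ⇒ ψ) ⇒ (ψ ⇒ (φ ⇔ φ))) ⇒ ((φ ⇒ (φ ⇒ ψ)) ⇒ (φ + ψ)) = 1 ⇒ 4/5 = 4/5
¬(((ψ ⇒ ψ) ⇒ (ψ ⇒ (φ ⇔ φ))) ⇒ ((φ ⇒ (φ ⇒ ψ)) ⇒ (φ + ψ))) = ¬4/5 = 1/5
(((¬(φ ⇒ φ) ⇔ ψ) ⇒ ¬¬ψ) + ((((ψ ⇒ φ) + ψ) ⇔ ((ψ + φ) ⇒ φ)) ⇒ (¬¬ψ ⇔ ((ψ ⇔ ψ) ⇔ φ)))) ⇒ ¬(((ψ ⇒ ψ) ⇒ (ψ ⇒ (φ ⇔ φ))) ⇒ ((φ ⇒ (φ ⇒ ψ)) ⇒ (φ + ψ))) = 1 ⇒ 1/5 = 1/5

1/5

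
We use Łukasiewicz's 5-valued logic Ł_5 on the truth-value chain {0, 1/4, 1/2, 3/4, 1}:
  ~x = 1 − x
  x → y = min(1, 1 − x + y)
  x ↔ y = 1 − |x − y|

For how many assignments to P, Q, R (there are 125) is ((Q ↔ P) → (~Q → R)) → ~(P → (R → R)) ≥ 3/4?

value 1: 1 assignment (counts)
value 3/4: 3 assignments (counts)
value 1/2: 7 assignments
value 1/4: 12 assignments
value 0: 102 assignments
So 4 of the 125 assignments meet the threshold.

4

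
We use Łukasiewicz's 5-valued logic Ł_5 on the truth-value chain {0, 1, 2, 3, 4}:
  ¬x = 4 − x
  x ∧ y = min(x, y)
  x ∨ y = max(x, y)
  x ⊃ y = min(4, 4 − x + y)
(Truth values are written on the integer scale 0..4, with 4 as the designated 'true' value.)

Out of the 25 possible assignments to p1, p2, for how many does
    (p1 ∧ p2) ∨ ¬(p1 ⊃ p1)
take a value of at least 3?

value 4: 1 assignment (counts)
value 3: 3 assignments (counts)
value 2: 5 assignments
value 1: 7 assignments
value 0: 9 assignments
So 4 of the 25 assignments meet the threshold.

4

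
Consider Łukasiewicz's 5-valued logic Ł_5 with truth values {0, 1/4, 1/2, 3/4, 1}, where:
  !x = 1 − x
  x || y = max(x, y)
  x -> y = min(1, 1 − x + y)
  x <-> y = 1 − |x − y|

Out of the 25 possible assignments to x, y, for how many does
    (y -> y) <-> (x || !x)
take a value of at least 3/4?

value 1: 10 assignments (counts)
value 3/4: 10 assignments (counts)
value 1/2: 5 assignments
So 20 of the 25 assignments meet the threshold.

20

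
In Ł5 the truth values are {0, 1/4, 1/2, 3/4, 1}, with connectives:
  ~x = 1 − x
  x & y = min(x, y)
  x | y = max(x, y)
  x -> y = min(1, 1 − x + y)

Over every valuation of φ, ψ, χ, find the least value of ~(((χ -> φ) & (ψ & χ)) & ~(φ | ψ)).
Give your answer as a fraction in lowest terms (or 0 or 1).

1/2

Take φ = 0, ψ = 1/2, χ = 1/2:
χ -> φ = 1/2 -> 0 = 1/2
ψ & χ = 1/2 & 1/2 = 1/2
(χ -> φ) & (ψ & χ) = 1/2 & 1/2 = 1/2
φ | ψ = 0 | 1/2 = 1/2
~(φ | ψ) = ~1/2 = 1/2
((χ -> φ) & (ψ & χ)) & ~(φ | ψ) = 1/2 & 1/2 = 1/2
~(((χ -> φ) & (ψ & χ)) & ~(φ | ψ)) = ~1/2 = 1/2
No assignment yields a value below 1/2, so this is the minimum.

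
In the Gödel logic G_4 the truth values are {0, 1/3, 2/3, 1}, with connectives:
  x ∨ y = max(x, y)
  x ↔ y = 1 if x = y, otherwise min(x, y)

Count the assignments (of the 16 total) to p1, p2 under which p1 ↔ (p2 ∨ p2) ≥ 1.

p1 = 0, p2 = 0 ↦ 1  ≥
p1 = 0, p2 = 1/3 ↦ 0  <
p1 = 0, p2 = 2/3 ↦ 0  <
p1 = 0, p2 = 1 ↦ 0  <
p1 = 1/3, p2 = 0 ↦ 0  <
p1 = 1/3, p2 = 1/3 ↦ 1  ≥
p1 = 1/3, p2 = 2/3 ↦ 1/3  <
p1 = 1/3, p2 = 1 ↦ 1/3  <
p1 = 2/3, p2 = 0 ↦ 0  <
p1 = 2/3, p2 = 1/3 ↦ 1/3  <
p1 = 2/3, p2 = 2/3 ↦ 1  ≥
p1 = 2/3, p2 = 1 ↦ 2/3  <
p1 = 1, p2 = 0 ↦ 0  <
p1 = 1, p2 = 1/3 ↦ 1/3  <
p1 = 1, p2 = 2/3 ↦ 2/3  <
p1 = 1, p2 = 1 ↦ 1  ≥
So 4 of the 16 assignments meet the threshold.

4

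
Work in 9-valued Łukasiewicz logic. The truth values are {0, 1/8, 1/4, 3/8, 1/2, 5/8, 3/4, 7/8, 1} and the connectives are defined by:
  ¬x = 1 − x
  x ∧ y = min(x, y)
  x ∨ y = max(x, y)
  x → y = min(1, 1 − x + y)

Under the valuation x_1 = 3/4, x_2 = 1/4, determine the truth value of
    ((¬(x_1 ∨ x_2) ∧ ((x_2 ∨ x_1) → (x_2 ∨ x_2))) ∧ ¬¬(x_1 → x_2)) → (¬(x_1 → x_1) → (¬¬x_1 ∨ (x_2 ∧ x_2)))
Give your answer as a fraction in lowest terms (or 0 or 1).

x_1 ∨ x_2 = 3/4 ∨ 1/4 = 3/4
¬(x_1 ∨ x_2) = ¬3/4 = 1/4
x_2 ∨ x_1 = 1/4 ∨ 3/4 = 3/4
x_2 ∨ x_2 = 1/4 ∨ 1/4 = 1/4
(x_2 ∨ x_1) → (x_2 ∨ x_2) = 3/4 → 1/4 = 1/2
¬(x_1 ∨ x_2) ∧ ((x_2 ∨ x_1) → (x_2 ∨ x_2)) = 1/4 ∧ 1/2 = 1/4
x_1 → x_2 = 3/4 → 1/4 = 1/2
¬(x_1 → x_2) = ¬1/2 = 1/2
¬¬(x_1 → x_2) = ¬1/2 = 1/2
(¬(x_1 ∨ x_2) ∧ ((x_2 ∨ x_1) → (x_2 ∨ x_2))) ∧ ¬¬(x_1 → x_2) = 1/4 ∧ 1/2 = 1/4
x_1 → x_1 = 3/4 → 3/4 = 1
¬(x_1 → x_1) = ¬1 = 0
¬x_1 = ¬3/4 = 1/4
¬¬x_1 = ¬1/4 = 3/4
x_2 ∧ x_2 = 1/4 ∧ 1/4 = 1/4
¬¬x_1 ∨ (x_2 ∧ x_2) = 3/4 ∨ 1/4 = 3/4
¬(x_1 → x_1) → (¬¬x_1 ∨ (x_2 ∧ x_2)) = 0 → 3/4 = 1
((¬(x_1 ∨ x_2) ∧ ((x_2 ∨ x_1) → (x_2 ∨ x_2))) ∧ ¬¬(x_1 → x_2)) → (¬(x_1 → x_1) → (¬¬x_1 ∨ (x_2 ∧ x_2))) = 1/4 → 1 = 1

1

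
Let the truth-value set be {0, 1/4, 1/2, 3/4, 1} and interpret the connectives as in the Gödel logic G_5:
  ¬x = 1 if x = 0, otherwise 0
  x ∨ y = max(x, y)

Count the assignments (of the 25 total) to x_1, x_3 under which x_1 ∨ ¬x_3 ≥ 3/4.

13

value 1: 9 assignments (counts)
value 3/4: 4 assignments (counts)
value 1/2: 4 assignments
value 1/4: 4 assignments
value 0: 4 assignments
So 13 of the 25 assignments meet the threshold.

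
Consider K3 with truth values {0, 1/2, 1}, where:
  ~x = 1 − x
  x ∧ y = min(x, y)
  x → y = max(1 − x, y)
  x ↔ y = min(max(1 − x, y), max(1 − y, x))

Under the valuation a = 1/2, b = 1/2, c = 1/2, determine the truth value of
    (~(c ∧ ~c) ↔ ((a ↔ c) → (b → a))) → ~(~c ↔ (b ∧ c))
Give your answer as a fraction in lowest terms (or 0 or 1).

~c = ~1/2 = 1/2
c ∧ ~c = 1/2 ∧ 1/2 = 1/2
~(c ∧ ~c) = ~1/2 = 1/2
a ↔ c = 1/2 ↔ 1/2 = 1/2
b → a = 1/2 → 1/2 = 1/2
(a ↔ c) → (b → a) = 1/2 → 1/2 = 1/2
~(c ∧ ~c) ↔ ((a ↔ c) → (b → a)) = 1/2 ↔ 1/2 = 1/2
~c = ~1/2 = 1/2
b ∧ c = 1/2 ∧ 1/2 = 1/2
~c ↔ (b ∧ c) = 1/2 ↔ 1/2 = 1/2
~(~c ↔ (b ∧ c)) = ~1/2 = 1/2
(~(c ∧ ~c) ↔ ((a ↔ c) → (b → a))) → ~(~c ↔ (b ∧ c)) = 1/2 → 1/2 = 1/2

1/2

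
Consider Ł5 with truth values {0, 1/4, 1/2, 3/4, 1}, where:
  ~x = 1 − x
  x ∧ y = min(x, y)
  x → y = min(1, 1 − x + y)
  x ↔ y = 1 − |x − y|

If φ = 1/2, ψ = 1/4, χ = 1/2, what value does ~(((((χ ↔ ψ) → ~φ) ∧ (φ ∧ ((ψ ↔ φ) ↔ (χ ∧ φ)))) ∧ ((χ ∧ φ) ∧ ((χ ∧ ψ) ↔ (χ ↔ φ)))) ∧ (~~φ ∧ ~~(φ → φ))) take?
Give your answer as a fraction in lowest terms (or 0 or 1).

χ ↔ ψ = 1/2 ↔ 1/4 = 3/4
~φ = ~1/2 = 1/2
(χ ↔ ψ) → ~φ = 3/4 → 1/2 = 3/4
ψ ↔ φ = 1/4 ↔ 1/2 = 3/4
χ ∧ φ = 1/2 ∧ 1/2 = 1/2
(ψ ↔ φ) ↔ (χ ∧ φ) = 3/4 ↔ 1/2 = 3/4
φ ∧ ((ψ ↔ φ) ↔ (χ ∧ φ)) = 1/2 ∧ 3/4 = 1/2
((χ ↔ ψ) → ~φ) ∧ (φ ∧ ((ψ ↔ φ) ↔ (χ ∧ φ))) = 3/4 ∧ 1/2 = 1/2
χ ∧ φ = 1/2 ∧ 1/2 = 1/2
χ ∧ ψ = 1/2 ∧ 1/4 = 1/4
χ ↔ φ = 1/2 ↔ 1/2 = 1
(χ ∧ ψ) ↔ (χ ↔ φ) = 1/4 ↔ 1 = 1/4
(χ ∧ φ) ∧ ((χ ∧ ψ) ↔ (χ ↔ φ)) = 1/2 ∧ 1/4 = 1/4
(((χ ↔ ψ) → ~φ) ∧ (φ ∧ ((ψ ↔ φ) ↔ (χ ∧ φ)))) ∧ ((χ ∧ φ) ∧ ((χ ∧ ψ) ↔ (χ ↔ φ))) = 1/2 ∧ 1/4 = 1/4
~φ = ~1/2 = 1/2
~~φ = ~1/2 = 1/2
φ → φ = 1/2 → 1/2 = 1
~(φ → φ) = ~1 = 0
~~(φ → φ) = ~0 = 1
~~φ ∧ ~~(φ → φ) = 1/2 ∧ 1 = 1/2
((((χ ↔ ψ) → ~φ) ∧ (φ ∧ ((ψ ↔ φ) ↔ (χ ∧ φ)))) ∧ ((χ ∧ φ) ∧ ((χ ∧ ψ) ↔ (χ ↔ φ)))) ∧ (~~φ ∧ ~~(φ → φ)) = 1/4 ∧ 1/2 = 1/4
~(((((χ ↔ ψ) → ~φ) ∧ (φ ∧ ((ψ ↔ φ) ↔ (χ ∧ φ)))) ∧ ((χ ∧ φ) ∧ ((χ ∧ ψ) ↔ (χ ↔ φ)))) ∧ (~~φ ∧ ~~(φ → φ))) = ~1/4 = 3/4

3/4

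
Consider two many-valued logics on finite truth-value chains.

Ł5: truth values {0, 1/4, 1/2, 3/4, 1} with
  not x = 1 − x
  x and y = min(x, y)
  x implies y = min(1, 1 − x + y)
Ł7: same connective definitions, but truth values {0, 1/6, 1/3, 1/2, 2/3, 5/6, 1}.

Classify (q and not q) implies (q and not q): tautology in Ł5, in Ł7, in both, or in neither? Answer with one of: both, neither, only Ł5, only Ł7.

In Ł5: every assignment gives 1 — tautology.
In Ł7: every assignment gives 1 — tautology.

both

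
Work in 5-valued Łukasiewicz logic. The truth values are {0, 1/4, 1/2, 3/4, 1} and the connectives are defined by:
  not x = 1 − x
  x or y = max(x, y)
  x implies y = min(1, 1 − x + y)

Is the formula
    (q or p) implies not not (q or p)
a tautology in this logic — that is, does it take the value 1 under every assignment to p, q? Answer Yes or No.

Yes

At p = 3/4, q = 3/4, for instance:
q or p = 3/4 or 3/4 = 3/4
not (q or p) = not 3/4 = 1/4
not not (q or p) = not 1/4 = 3/4
(q or p) implies not not (q or p) = 3/4 implies 3/4 = 1
and checking the remaining 24 assignments likewise gives ≥ 1 in every case.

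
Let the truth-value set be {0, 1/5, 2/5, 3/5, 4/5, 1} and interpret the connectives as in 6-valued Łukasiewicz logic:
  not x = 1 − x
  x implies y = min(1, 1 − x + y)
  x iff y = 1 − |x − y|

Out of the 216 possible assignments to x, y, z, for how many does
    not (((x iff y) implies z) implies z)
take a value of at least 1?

2

value 1: 2 assignments (counts)
value 4/5: 10 assignments
value 3/5: 24 assignments
value 2/5: 44 assignments
value 1/5: 70 assignments
value 0: 66 assignments
So 2 of the 216 assignments meet the threshold.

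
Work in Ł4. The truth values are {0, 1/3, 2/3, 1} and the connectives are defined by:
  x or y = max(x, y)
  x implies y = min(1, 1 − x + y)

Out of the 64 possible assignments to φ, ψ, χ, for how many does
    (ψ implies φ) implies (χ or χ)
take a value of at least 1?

26

value 1: 26 assignments (counts)
value 2/3: 15 assignments
value 1/3: 13 assignments
value 0: 10 assignments
So 26 of the 64 assignments meet the threshold.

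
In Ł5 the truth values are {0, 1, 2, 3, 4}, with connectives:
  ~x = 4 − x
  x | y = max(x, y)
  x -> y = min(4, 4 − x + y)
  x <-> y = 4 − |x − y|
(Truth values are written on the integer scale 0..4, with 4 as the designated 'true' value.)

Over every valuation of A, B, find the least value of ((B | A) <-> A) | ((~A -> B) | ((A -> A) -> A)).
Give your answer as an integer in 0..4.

2

Take A = 0, B = 2:
B | A = 2 | 0 = 2
(B | A) <-> A = 2 <-> 0 = 2
~A = ~0 = 4
~A -> B = 4 -> 2 = 2
A -> A = 0 -> 0 = 4
(A -> A) -> A = 4 -> 0 = 0
(~A -> B) | ((A -> A) -> A) = 2 | 0 = 2
((B | A) <-> A) | ((~A -> B) | ((A -> A) -> A)) = 2 | 2 = 2
No assignment yields a value below 2, so this is the minimum.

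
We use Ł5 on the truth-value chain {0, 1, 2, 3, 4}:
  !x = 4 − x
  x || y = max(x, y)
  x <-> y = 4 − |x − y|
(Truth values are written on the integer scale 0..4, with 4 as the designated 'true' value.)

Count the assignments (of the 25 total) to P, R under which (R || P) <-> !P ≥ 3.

9

value 4: 5 assignments (counts)
value 3: 4 assignments (counts)
value 2: 8 assignments
value 1: 2 assignments
value 0: 6 assignments
So 9 of the 25 assignments meet the threshold.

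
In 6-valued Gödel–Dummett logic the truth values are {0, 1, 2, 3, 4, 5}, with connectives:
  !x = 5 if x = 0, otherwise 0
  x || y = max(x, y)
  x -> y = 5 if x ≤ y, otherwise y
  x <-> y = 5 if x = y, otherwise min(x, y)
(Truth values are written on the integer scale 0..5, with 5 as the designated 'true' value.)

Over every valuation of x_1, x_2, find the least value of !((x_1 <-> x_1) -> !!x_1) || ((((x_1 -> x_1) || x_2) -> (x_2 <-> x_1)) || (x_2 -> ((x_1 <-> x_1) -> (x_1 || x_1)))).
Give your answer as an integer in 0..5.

1

Take x_1 = 1, x_2 = 2:
x_1 <-> x_1 = 1 <-> 1 = 5
!x_1 = !1 = 0
!!x_1 = !0 = 5
(x_1 <-> x_1) -> !!x_1 = 5 -> 5 = 5
!((x_1 <-> x_1) -> !!x_1) = !5 = 0
x_1 -> x_1 = 1 -> 1 = 5
(x_1 -> x_1) || x_2 = 5 || 2 = 5
x_2 <-> x_1 = 2 <-> 1 = 1
((x_1 -> x_1) || x_2) -> (x_2 <-> x_1) = 5 -> 1 = 1
x_1 <-> x_1 = 1 <-> 1 = 5
x_1 || x_1 = 1 || 1 = 1
(x_1 <-> x_1) -> (x_1 || x_1) = 5 -> 1 = 1
x_2 -> ((x_1 <-> x_1) -> (x_1 || x_1)) = 2 -> 1 = 1
(((x_1 -> x_1) || x_2) -> (x_2 <-> x_1)) || (x_2 -> ((x_1 <-> x_1) -> (x_1 || x_1))) = 1 || 1 = 1
!((x_1 <-> x_1) -> !!x_1) || ((((x_1 -> x_1) || x_2) -> (x_2 <-> x_1)) || (x_2 -> ((x_1 <-> x_1) -> (x_1 || x_1)))) = 0 || 1 = 1
No assignment yields a value below 1, so this is the minimum.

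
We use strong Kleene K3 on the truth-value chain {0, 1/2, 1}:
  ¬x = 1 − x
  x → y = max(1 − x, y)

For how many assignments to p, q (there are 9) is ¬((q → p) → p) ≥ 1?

1

p = 0, q = 0 ↦ 1  ≥
p = 0, q = 1/2 ↦ 1/2  <
p = 0, q = 1 ↦ 0  <
p = 1/2, q = 0 ↦ 1/2  <
p = 1/2, q = 1/2 ↦ 1/2  <
p = 1/2, q = 1 ↦ 1/2  <
p = 1, q = 0 ↦ 0  <
p = 1, q = 1/2 ↦ 0  <
p = 1, q = 1 ↦ 0  <
So 1 of the 9 assignments meets the threshold.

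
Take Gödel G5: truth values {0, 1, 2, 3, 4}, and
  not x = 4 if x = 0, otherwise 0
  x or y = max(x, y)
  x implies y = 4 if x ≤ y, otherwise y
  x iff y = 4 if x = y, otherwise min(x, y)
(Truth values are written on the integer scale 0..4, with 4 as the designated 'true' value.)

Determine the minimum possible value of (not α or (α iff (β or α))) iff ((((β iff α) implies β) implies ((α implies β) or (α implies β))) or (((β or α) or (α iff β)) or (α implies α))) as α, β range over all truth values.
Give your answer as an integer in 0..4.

Take α = 1, β = 2:
not α = not 1 = 0
β or α = 2 or 1 = 2
α iff (β or α) = 1 iff 2 = 1
not α or (α iff (β or α)) = 0 or 1 = 1
β iff α = 2 iff 1 = 1
(β iff α) implies β = 1 implies 2 = 4
α implies β = 1 implies 2 = 4
α implies β = 1 implies 2 = 4
(α implies β) or (α implies β) = 4 or 4 = 4
((β iff α) implies β) implies ((α implies β) or (α implies β)) = 4 implies 4 = 4
β or α = 2 or 1 = 2
α iff β = 1 iff 2 = 1
(β or α) or (α iff β) = 2 or 1 = 2
α implies α = 1 implies 1 = 4
((β or α) or (α iff β)) or (α implies α) = 2 or 4 = 4
(((β iff α) implies β) implies ((α implies β) or (α implies β))) or (((β or α) or (α iff β)) or (α implies α)) = 4 or 4 = 4
(not α or (α iff (β or α))) iff ((((β iff α) implies β) implies ((α implies β) or (α implies β))) or (((β or α) or (α iff β)) or (α implies α))) = 1 iff 4 = 1
No assignment yields a value below 1, so this is the minimum.

1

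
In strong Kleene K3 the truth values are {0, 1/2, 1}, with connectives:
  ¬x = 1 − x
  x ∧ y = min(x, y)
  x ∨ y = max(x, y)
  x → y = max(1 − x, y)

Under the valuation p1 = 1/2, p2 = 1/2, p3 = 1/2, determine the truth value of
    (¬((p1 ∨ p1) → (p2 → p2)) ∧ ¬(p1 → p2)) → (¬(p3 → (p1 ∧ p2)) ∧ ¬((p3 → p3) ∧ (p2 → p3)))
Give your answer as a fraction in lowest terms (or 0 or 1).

p1 ∨ p1 = 1/2 ∨ 1/2 = 1/2
p2 → p2 = 1/2 → 1/2 = 1/2
(p1 ∨ p1) → (p2 → p2) = 1/2 → 1/2 = 1/2
¬((p1 ∨ p1) → (p2 → p2)) = ¬1/2 = 1/2
p1 → p2 = 1/2 → 1/2 = 1/2
¬(p1 → p2) = ¬1/2 = 1/2
¬((p1 ∨ p1) → (p2 → p2)) ∧ ¬(p1 → p2) = 1/2 ∧ 1/2 = 1/2
p1 ∧ p2 = 1/2 ∧ 1/2 = 1/2
p3 → (p1 ∧ p2) = 1/2 → 1/2 = 1/2
¬(p3 → (p1 ∧ p2)) = ¬1/2 = 1/2
p3 → p3 = 1/2 → 1/2 = 1/2
p2 → p3 = 1/2 → 1/2 = 1/2
(p3 → p3) ∧ (p2 → p3) = 1/2 ∧ 1/2 = 1/2
¬((p3 → p3) ∧ (p2 → p3)) = ¬1/2 = 1/2
¬(p3 → (p1 ∧ p2)) ∧ ¬((p3 → p3) ∧ (p2 → p3)) = 1/2 ∧ 1/2 = 1/2
(¬((p1 ∨ p1) → (p2 → p2)) ∧ ¬(p1 → p2)) → (¬(p3 → (p1 ∧ p2)) ∧ ¬((p3 → p3) ∧ (p2 → p3))) = 1/2 → 1/2 = 1/2

1/2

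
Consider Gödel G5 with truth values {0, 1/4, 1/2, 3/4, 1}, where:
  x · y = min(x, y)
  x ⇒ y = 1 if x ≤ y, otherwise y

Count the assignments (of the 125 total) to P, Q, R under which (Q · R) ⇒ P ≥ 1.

value 1: 95 assignments (counts)
value 3/4: 1 assignment
value 1/2: 4 assignments
value 1/4: 9 assignments
value 0: 16 assignments
So 95 of the 125 assignments meet the threshold.

95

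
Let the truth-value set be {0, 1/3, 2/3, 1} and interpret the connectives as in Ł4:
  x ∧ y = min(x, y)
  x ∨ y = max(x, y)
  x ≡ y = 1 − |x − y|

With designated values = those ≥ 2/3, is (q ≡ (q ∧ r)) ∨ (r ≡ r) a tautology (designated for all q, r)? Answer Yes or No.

Yes

q = 0, r = 0 ↦ 1
q = 0, r = 1/3 ↦ 1
q = 0, r = 2/3 ↦ 1
q = 0, r = 1 ↦ 1
q = 1/3, r = 0 ↦ 1
q = 1/3, r = 1/3 ↦ 1
q = 1/3, r = 2/3 ↦ 1
q = 1/3, r = 1 ↦ 1
q = 2/3, r = 0 ↦ 1
q = 2/3, r = 1/3 ↦ 1
q = 2/3, r = 2/3 ↦ 1
q = 2/3, r = 1 ↦ 1
q = 1, r = 0 ↦ 1
q = 1, r = 1/3 ↦ 1
q = 1, r = 2/3 ↦ 1
q = 1, r = 1 ↦ 1
Every assignment gives a value ≥ 2/3.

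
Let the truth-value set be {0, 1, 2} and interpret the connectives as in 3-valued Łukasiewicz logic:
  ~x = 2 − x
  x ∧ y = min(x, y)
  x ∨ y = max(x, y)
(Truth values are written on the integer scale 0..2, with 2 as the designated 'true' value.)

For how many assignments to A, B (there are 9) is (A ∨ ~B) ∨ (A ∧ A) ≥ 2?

A = 0, B = 0 ↦ 2  ≥
A = 0, B = 1 ↦ 1  <
A = 0, B = 2 ↦ 0  <
A = 1, B = 0 ↦ 2  ≥
A = 1, B = 1 ↦ 1  <
A = 1, B = 2 ↦ 1  <
A = 2, B = 0 ↦ 2  ≥
A = 2, B = 1 ↦ 2  ≥
A = 2, B = 2 ↦ 2  ≥
So 5 of the 9 assignments meet the threshold.

5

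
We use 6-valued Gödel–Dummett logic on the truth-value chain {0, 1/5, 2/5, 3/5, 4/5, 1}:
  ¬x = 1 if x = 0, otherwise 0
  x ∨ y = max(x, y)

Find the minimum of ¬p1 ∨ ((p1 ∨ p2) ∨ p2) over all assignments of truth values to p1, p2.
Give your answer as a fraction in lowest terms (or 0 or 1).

Take p1 = 1/5, p2 = 0:
¬p1 = ¬1/5 = 0
p1 ∨ p2 = 1/5 ∨ 0 = 1/5
(p1 ∨ p2) ∨ p2 = 1/5 ∨ 0 = 1/5
¬p1 ∨ ((p1 ∨ p2) ∨ p2) = 0 ∨ 1/5 = 1/5
No assignment yields a value below 1/5, so this is the minimum.

1/5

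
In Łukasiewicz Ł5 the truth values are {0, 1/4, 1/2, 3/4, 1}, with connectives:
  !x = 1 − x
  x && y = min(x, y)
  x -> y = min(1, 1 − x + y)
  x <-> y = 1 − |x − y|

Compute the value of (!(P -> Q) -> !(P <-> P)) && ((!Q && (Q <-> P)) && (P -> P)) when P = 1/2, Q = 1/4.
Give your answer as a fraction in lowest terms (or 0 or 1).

3/4

P -> Q = 1/2 -> 1/4 = 3/4
!(P -> Q) = !3/4 = 1/4
P <-> P = 1/2 <-> 1/2 = 1
!(P <-> P) = !1 = 0
!(P -> Q) -> !(P <-> P) = 1/4 -> 0 = 3/4
!Q = !1/4 = 3/4
Q <-> P = 1/4 <-> 1/2 = 3/4
!Q && (Q <-> P) = 3/4 && 3/4 = 3/4
P -> P = 1/2 -> 1/2 = 1
(!Q && (Q <-> P)) && (P -> P) = 3/4 && 1 = 3/4
(!(P -> Q) -> !(P <-> P)) && ((!Q && (Q <-> P)) && (P -> P)) = 3/4 && 3/4 = 3/4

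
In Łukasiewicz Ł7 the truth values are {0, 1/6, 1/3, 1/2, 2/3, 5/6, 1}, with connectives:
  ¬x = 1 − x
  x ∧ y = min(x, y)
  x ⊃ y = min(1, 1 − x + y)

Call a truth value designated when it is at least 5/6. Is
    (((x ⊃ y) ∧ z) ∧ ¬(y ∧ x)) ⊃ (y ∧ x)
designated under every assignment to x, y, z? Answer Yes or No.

Counterexample: take x = 0, y = 0, z = 1/3.
x ⊃ y = 0 ⊃ 0 = 1
(x ⊃ y) ∧ z = 1 ∧ 1/3 = 1/3
y ∧ x = 0 ∧ 0 = 0
¬(y ∧ x) = ¬0 = 1
((x ⊃ y) ∧ z) ∧ ¬(y ∧ x) = 1/3 ∧ 1 = 1/3
y ∧ x = 0 ∧ 0 = 0
(((x ⊃ y) ∧ z) ∧ ¬(y ∧ x)) ⊃ (y ∧ x) = 1/3 ⊃ 0 = 2/3
This gives 2/3, which is below 5/6.

No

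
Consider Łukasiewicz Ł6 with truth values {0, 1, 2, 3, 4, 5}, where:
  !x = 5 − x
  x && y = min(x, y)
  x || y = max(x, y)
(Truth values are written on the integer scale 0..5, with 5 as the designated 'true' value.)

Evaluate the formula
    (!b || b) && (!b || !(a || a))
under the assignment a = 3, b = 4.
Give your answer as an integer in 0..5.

!b = !4 = 1
!b || b = 1 || 4 = 4
!b = !4 = 1
a || a = 3 || 3 = 3
!(a || a) = !3 = 2
!b || !(a || a) = 1 || 2 = 2
(!b || b) && (!b || !(a || a)) = 4 && 2 = 2

2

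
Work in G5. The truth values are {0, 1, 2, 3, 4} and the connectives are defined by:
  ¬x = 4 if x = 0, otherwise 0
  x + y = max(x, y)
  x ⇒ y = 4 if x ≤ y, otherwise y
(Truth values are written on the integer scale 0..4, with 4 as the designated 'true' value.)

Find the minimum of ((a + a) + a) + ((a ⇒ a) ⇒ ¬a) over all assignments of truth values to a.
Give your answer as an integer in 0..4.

Take a = 1:
a + a = 1 + 1 = 1
(a + a) + a = 1 + 1 = 1
a ⇒ a = 1 ⇒ 1 = 4
¬a = ¬1 = 0
(a ⇒ a) ⇒ ¬a = 4 ⇒ 0 = 0
((a + a) + a) + ((a ⇒ a) ⇒ ¬a) = 1 + 0 = 1
No assignment yields a value below 1, so this is the minimum.

1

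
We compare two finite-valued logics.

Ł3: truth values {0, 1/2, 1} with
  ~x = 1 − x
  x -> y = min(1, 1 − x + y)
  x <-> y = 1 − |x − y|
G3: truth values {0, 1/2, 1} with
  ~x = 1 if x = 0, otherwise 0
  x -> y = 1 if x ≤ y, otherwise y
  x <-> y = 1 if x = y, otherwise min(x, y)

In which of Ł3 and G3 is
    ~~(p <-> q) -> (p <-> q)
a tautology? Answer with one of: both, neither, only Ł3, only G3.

In Ł3: every assignment gives 1 — tautology.
In G3: at p = 1/2, q = 1 the value is 1/2 — not a tautology.

only Ł3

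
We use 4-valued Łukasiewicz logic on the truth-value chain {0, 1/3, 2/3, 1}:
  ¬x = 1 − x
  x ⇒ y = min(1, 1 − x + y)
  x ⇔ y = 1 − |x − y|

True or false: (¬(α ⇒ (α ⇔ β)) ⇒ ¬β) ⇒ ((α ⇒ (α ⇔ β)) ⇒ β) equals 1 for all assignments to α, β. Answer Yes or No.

No

Counterexample: take α = 0, β = 0.
α ⇔ β = 0 ⇔ 0 = 1
α ⇒ (α ⇔ β) = 0 ⇒ 1 = 1
¬(α ⇒ (α ⇔ β)) = ¬1 = 0
¬β = ¬0 = 1
¬(α ⇒ (α ⇔ β)) ⇒ ¬β = 0 ⇒ 1 = 1
α ⇔ β = 0 ⇔ 0 = 1
α ⇒ (α ⇔ β) = 0 ⇒ 1 = 1
(α ⇒ (α ⇔ β)) ⇒ β = 1 ⇒ 0 = 0
(¬(α ⇒ (α ⇔ β)) ⇒ ¬β) ⇒ ((α ⇒ (α ⇔ β)) ⇒ β) = 1 ⇒ 0 = 0
This gives 0 ≠ 1.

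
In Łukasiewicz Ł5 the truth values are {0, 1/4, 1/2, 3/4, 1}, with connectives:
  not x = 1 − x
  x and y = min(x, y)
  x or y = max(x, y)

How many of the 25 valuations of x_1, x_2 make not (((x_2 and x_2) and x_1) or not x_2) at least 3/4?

4

value 1: 1 assignment (counts)
value 3/4: 3 assignments (counts)
value 1/2: 7 assignments
value 1/4: 8 assignments
value 0: 6 assignments
So 4 of the 25 assignments meet the threshold.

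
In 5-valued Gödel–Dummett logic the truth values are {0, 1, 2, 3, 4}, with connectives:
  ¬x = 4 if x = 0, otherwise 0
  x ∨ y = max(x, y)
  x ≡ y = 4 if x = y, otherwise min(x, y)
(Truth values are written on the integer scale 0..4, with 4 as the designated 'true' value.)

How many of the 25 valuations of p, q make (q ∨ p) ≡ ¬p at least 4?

value 4: 1 assignment (counts)
value 3: 1 assignment
value 2: 1 assignment
value 1: 1 assignment
value 0: 21 assignments
So 1 of the 25 assignments meets the threshold.

1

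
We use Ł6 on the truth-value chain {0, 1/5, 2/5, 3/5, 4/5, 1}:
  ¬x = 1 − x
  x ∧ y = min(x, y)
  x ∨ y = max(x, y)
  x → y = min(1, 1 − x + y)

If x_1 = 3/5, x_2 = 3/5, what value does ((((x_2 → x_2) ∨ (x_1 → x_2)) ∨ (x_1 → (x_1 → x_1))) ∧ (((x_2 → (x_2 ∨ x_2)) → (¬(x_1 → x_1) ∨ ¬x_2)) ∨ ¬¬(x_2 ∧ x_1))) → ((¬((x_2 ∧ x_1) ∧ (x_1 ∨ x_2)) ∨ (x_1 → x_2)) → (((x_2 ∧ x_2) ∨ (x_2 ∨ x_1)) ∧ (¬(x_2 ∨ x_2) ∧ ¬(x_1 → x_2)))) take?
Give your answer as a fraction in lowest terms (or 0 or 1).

x_2 → x_2 = 3/5 → 3/5 = 1
x_1 → x_2 = 3/5 → 3/5 = 1
(x_2 → x_2) ∨ (x_1 → x_2) = 1 ∨ 1 = 1
x_1 → x_1 = 3/5 → 3/5 = 1
x_1 → (x_1 → x_1) = 3/5 → 1 = 1
((x_2 → x_2) ∨ (x_1 → x_2)) ∨ (x_1 → (x_1 → x_1)) = 1 ∨ 1 = 1
x_2 ∨ x_2 = 3/5 ∨ 3/5 = 3/5
x_2 → (x_2 ∨ x_2) = 3/5 → 3/5 = 1
x_1 → x_1 = 3/5 → 3/5 = 1
¬(x_1 → x_1) = ¬1 = 0
¬x_2 = ¬3/5 = 2/5
¬(x_1 → x_1) ∨ ¬x_2 = 0 ∨ 2/5 = 2/5
(x_2 → (x_2 ∨ x_2)) → (¬(x_1 → x_1) ∨ ¬x_2) = 1 → 2/5 = 2/5
x_2 ∧ x_1 = 3/5 ∧ 3/5 = 3/5
¬(x_2 ∧ x_1) = ¬3/5 = 2/5
¬¬(x_2 ∧ x_1) = ¬2/5 = 3/5
((x_2 → (x_2 ∨ x_2)) → (¬(x_1 → x_1) ∨ ¬x_2)) ∨ ¬¬(x_2 ∧ x_1) = 2/5 ∨ 3/5 = 3/5
(((x_2 → x_2) ∨ (x_1 → x_2)) ∨ (x_1 → (x_1 → x_1))) ∧ (((x_2 → (x_2 ∨ x_2)) → (¬(x_1 → x_1) ∨ ¬x_2)) ∨ ¬¬(x_2 ∧ x_1)) = 1 ∧ 3/5 = 3/5
x_2 ∧ x_1 = 3/5 ∧ 3/5 = 3/5
x_1 ∨ x_2 = 3/5 ∨ 3/5 = 3/5
(x_2 ∧ x_1) ∧ (x_1 ∨ x_2) = 3/5 ∧ 3/5 = 3/5
¬((x_2 ∧ x_1) ∧ (x_1 ∨ x_2)) = ¬3/5 = 2/5
x_1 → x_2 = 3/5 → 3/5 = 1
¬((x_2 ∧ x_1) ∧ (x_1 ∨ x_2)) ∨ (x_1 → x_2) = 2/5 ∨ 1 = 1
x_2 ∧ x_2 = 3/5 ∧ 3/5 = 3/5
x_2 ∨ x_1 = 3/5 ∨ 3/5 = 3/5
(x_2 ∧ x_2) ∨ (x_2 ∨ x_1) = 3/5 ∨ 3/5 = 3/5
x_2 ∨ x_2 = 3/5 ∨ 3/5 = 3/5
¬(x_2 ∨ x_2) = ¬3/5 = 2/5
x_1 → x_2 = 3/5 → 3/5 = 1
¬(x_1 → x_2) = ¬1 = 0
¬(x_2 ∨ x_2) ∧ ¬(x_1 → x_2) = 2/5 ∧ 0 = 0
((x_2 ∧ x_2) ∨ (x_2 ∨ x_1)) ∧ (¬(x_2 ∨ x_2) ∧ ¬(x_1 → x_2)) = 3/5 ∧ 0 = 0
(¬((x_2 ∧ x_1) ∧ (x_1 ∨ x_2)) ∨ (x_1 → x_2)) → (((x_2 ∧ x_2) ∨ (x_2 ∨ x_1)) ∧ (¬(x_2 ∨ x_2) ∧ ¬(x_1 → x_2))) = 1 → 0 = 0
((((x_2 → x_2) ∨ (x_1 → x_2)) ∨ (x_1 → (x_1 → x_1))) ∧ (((x_2 → (x_2 ∨ x_2)) → (¬(x_1 → x_1) ∨ ¬x_2)) ∨ ¬¬(x_2 ∧ x_1))) → ((¬((x_2 ∧ x_1) ∧ (x_1 ∨ x_2)) ∨ (x_1 → x_2)) → (((x_2 ∧ x_2) ∨ (x_2 ∨ x_1)) ∧ (¬(x_2 ∨ x_2) ∧ ¬(x_1 → x_2)))) = 3/5 → 0 = 2/5

2/5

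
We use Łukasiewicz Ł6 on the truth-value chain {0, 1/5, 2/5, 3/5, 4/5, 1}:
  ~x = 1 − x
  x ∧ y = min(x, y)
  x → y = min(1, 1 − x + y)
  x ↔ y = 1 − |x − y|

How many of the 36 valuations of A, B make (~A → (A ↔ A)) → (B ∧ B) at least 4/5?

12

value 1: 6 assignments (counts)
value 4/5: 6 assignments (counts)
value 3/5: 6 assignments
value 2/5: 6 assignments
value 1/5: 6 assignments
value 0: 6 assignments
So 12 of the 36 assignments meet the threshold.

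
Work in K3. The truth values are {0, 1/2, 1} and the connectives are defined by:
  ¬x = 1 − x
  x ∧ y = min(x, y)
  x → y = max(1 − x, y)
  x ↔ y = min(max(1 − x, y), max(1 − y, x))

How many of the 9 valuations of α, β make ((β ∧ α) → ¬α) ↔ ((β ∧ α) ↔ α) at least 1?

3

α = 0, β = 0 ↦ 1  ≥
α = 0, β = 1/2 ↦ 1  ≥
α = 0, β = 1 ↦ 1  ≥
α = 1/2, β = 0 ↦ 1/2  <
α = 1/2, β = 1/2 ↦ 1/2  <
α = 1/2, β = 1 ↦ 1/2  <
α = 1, β = 0 ↦ 0  <
α = 1, β = 1/2 ↦ 1/2  <
α = 1, β = 1 ↦ 0  <
So 3 of the 9 assignments meet the threshold.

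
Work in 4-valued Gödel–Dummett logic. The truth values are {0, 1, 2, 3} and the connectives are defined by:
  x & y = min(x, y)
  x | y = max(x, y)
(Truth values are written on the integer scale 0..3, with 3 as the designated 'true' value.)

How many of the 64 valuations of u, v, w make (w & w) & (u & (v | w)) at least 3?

value 3: 4 assignments (counts)
value 2: 12 assignments
value 1: 20 assignments
value 0: 28 assignments
So 4 of the 64 assignments meet the threshold.

4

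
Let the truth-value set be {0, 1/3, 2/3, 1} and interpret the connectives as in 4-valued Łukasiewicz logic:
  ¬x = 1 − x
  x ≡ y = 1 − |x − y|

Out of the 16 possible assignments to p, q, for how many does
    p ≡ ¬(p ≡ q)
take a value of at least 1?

p = 0, q = 0 ↦ 1  ≥
p = 0, q = 1/3 ↦ 2/3  <
p = 0, q = 2/3 ↦ 1/3  <
p = 0, q = 1 ↦ 0  <
p = 1/3, q = 0 ↦ 1  ≥
p = 1/3, q = 1/3 ↦ 2/3  <
p = 1/3, q = 2/3 ↦ 1  ≥
p = 1/3, q = 1 ↦ 2/3  <
p = 2/3, q = 0 ↦ 1  ≥
p = 2/3, q = 1/3 ↦ 2/3  <
p = 2/3, q = 2/3 ↦ 1/3  <
p = 2/3, q = 1 ↦ 2/3  <
p = 1, q = 0 ↦ 1  ≥
p = 1, q = 1/3 ↦ 2/3  <
p = 1, q = 2/3 ↦ 1/3  <
p = 1, q = 1 ↦ 0  <
So 5 of the 16 assignments meet the threshold.

5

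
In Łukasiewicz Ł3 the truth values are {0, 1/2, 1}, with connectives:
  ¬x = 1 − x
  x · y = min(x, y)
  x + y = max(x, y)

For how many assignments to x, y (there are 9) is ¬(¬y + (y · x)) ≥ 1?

1

x = 0, y = 0 ↦ 0  <
x = 0, y = 1/2 ↦ 1/2  <
x = 0, y = 1 ↦ 1  ≥
x = 1/2, y = 0 ↦ 0  <
x = 1/2, y = 1/2 ↦ 1/2  <
x = 1/2, y = 1 ↦ 1/2  <
x = 1, y = 0 ↦ 0  <
x = 1, y = 1/2 ↦ 1/2  <
x = 1, y = 1 ↦ 0  <
So 1 of the 9 assignments meets the threshold.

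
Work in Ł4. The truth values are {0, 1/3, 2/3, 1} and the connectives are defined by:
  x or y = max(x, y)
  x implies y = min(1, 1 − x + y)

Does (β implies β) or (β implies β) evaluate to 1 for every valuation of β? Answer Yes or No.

Yes

β = 0 ↦ 1
β = 1/3 ↦ 1
β = 2/3 ↦ 1
β = 1 ↦ 1
Every assignment gives a value ≥ 1.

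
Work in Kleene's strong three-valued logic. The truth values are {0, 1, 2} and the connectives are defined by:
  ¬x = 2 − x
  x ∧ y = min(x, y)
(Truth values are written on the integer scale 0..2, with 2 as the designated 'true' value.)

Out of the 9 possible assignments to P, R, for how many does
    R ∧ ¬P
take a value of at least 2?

P = 0, R = 0 ↦ 0  <
P = 0, R = 1 ↦ 1  <
P = 0, R = 2 ↦ 2  ≥
P = 1, R = 0 ↦ 0  <
P = 1, R = 1 ↦ 1  <
P = 1, R = 2 ↦ 1  <
P = 2, R = 0 ↦ 0  <
P = 2, R = 1 ↦ 0  <
P = 2, R = 2 ↦ 0  <
So 1 of the 9 assignments meets the threshold.

1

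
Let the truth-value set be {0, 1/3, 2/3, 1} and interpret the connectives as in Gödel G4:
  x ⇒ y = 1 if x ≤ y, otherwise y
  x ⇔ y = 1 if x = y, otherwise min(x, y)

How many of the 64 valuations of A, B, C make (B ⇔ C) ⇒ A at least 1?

44

value 1: 44 assignments (counts)
value 2/3: 4 assignments
value 1/3: 6 assignments
value 0: 10 assignments
So 44 of the 64 assignments meet the threshold.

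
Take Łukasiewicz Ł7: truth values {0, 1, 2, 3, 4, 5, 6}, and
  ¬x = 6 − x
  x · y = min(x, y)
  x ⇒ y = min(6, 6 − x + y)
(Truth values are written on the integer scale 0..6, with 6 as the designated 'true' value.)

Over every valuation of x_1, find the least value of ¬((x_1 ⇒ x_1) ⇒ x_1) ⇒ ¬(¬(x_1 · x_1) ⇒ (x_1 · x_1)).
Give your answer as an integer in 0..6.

3

Take x_1 = 3:
x_1 ⇒ x_1 = 3 ⇒ 3 = 6
(x_1 ⇒ x_1) ⇒ x_1 = 6 ⇒ 3 = 3
¬((x_1 ⇒ x_1) ⇒ x_1) = ¬3 = 3
x_1 · x_1 = 3 · 3 = 3
¬(x_1 · x_1) = ¬3 = 3
x_1 · x_1 = 3 · 3 = 3
¬(x_1 · x_1) ⇒ (x_1 · x_1) = 3 ⇒ 3 = 6
¬(¬(x_1 · x_1) ⇒ (x_1 · x_1)) = ¬6 = 0
¬((x_1 ⇒ x_1) ⇒ x_1) ⇒ ¬(¬(x_1 · x_1) ⇒ (x_1 · x_1)) = 3 ⇒ 0 = 3
No assignment yields a value below 3, so this is the minimum.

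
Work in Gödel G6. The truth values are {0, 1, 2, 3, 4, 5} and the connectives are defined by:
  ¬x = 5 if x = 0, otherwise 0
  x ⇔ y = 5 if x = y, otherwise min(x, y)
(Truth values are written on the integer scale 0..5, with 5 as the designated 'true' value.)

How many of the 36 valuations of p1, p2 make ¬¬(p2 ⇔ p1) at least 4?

26

value 5: 26 assignments (counts)
value 0: 10 assignments
So 26 of the 36 assignments meet the threshold.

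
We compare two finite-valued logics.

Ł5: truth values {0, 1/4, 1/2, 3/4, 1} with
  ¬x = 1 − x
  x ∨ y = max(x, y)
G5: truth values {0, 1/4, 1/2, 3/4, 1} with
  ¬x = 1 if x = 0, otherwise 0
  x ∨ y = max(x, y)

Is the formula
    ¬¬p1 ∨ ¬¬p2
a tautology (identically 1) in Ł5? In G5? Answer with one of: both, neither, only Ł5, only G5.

neither

In Ł5: at p1 = 0, p2 = 0 the value is 0 — not a tautology.
In G5: at p1 = 0, p2 = 0 the value is 0 — not a tautology.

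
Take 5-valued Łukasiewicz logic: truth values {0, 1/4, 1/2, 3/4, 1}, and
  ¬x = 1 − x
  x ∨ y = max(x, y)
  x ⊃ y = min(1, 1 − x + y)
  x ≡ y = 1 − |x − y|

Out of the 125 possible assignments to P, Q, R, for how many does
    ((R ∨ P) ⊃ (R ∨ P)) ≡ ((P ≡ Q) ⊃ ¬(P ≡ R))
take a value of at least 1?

value 1: 50 assignments (counts)
value 3/4: 28 assignments
value 1/2: 26 assignments
value 1/4: 16 assignments
value 0: 5 assignments
So 50 of the 125 assignments meet the threshold.

50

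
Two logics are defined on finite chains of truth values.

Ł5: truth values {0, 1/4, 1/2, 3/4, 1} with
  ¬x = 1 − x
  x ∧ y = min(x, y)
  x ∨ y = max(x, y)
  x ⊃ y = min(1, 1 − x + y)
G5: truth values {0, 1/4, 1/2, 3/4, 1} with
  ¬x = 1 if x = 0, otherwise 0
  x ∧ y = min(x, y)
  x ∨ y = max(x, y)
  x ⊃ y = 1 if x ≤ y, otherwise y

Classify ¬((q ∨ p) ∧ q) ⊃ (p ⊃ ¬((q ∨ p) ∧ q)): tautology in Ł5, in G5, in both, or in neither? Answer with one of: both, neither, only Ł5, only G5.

both

In Ł5: every assignment gives 1 — tautology.
In G5: every assignment gives 1 — tautology.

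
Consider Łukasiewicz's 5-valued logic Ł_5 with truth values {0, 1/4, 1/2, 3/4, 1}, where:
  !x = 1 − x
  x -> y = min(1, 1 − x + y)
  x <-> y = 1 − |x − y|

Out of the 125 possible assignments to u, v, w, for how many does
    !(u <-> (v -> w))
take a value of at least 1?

value 1: 16 assignments (counts)
value 3/4: 22 assignments
value 1/2: 28 assignments
value 1/4: 34 assignments
value 0: 25 assignments
So 16 of the 125 assignments meet the threshold.

16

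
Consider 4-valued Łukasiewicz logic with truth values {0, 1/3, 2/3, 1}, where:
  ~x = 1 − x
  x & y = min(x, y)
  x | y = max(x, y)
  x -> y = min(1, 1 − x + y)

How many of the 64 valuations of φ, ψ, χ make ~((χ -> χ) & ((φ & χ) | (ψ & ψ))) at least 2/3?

24

value 1: 7 assignments (counts)
value 2/3: 17 assignments (counts)
value 1/3: 21 assignments
value 0: 19 assignments
So 24 of the 64 assignments meet the threshold.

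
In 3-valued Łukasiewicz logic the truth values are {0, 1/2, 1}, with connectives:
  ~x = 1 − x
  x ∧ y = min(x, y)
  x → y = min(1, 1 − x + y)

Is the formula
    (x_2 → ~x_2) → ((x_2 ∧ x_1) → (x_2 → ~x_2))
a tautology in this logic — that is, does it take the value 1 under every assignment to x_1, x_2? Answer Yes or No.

x_1 = 0, x_2 = 0 ↦ 1
x_1 = 0, x_2 = 1/2 ↦ 1
x_1 = 0, x_2 = 1 ↦ 1
x_1 = 1/2, x_2 = 0 ↦ 1
x_1 = 1/2, x_2 = 1/2 ↦ 1
x_1 = 1/2, x_2 = 1 ↦ 1
x_1 = 1, x_2 = 0 ↦ 1
x_1 = 1, x_2 = 1/2 ↦ 1
x_1 = 1, x_2 = 1 ↦ 1
Every assignment gives a value ≥ 1.

Yes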